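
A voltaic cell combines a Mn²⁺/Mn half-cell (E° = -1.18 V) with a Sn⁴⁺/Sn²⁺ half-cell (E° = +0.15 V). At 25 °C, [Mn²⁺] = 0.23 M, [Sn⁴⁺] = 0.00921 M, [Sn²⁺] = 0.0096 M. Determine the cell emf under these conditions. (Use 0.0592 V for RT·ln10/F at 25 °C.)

1.35 V

The Sn⁴⁺/Sn²⁺ couple has the higher reduction potential and acts as the cathode, so E°_cell = +0.15 − (-1.18) = 1.33 V.
Balancing electrons gives n = 2; the reaction quotient is Q = [Mn²⁺]·[Sn²⁺]/[Sn⁴⁺] = 0.240.
At 25 °C, E = E° − (0.0592/n) log Q = 1.33 − (0.0592/2)(-0.620) = 1.330 + 0.018 = 1.348 V.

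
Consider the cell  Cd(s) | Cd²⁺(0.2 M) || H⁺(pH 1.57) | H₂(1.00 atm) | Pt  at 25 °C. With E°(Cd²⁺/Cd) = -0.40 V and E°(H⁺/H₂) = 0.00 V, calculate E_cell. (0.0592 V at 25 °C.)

0.33 V

The hydrogen couple is the cathode, so E°_cell = 0.40 V; n = 2.
[H⁺] = 10^(−1.57) = 0.027 M, and Q = [Cd²⁺]·P(H₂) / [H⁺]^2 = 276.
E = E° − (0.0592/2) log Q = 0.40 − (0.0592/2)(2.441) = 0.328 V.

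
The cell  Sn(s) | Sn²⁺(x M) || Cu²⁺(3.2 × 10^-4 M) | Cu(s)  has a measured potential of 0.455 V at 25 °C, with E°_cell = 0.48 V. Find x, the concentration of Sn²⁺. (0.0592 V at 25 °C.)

From the Nernst equation, log Q = n(E° − E)/0.0592 = 2(0.48 − 0.455)/0.0592 = 0.845, so Q = 6.99.
With Q = [Sn²⁺]/[Cu²⁺] and the known concentrations, [Sn²⁺] in the numerator gives [Sn²⁺] = 0.0022 M.

0.0022 M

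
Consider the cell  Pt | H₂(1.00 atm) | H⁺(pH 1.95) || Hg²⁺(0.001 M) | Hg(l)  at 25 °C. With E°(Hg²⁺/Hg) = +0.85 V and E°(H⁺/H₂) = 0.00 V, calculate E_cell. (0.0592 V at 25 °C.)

0.88 V

The Hg²⁺/Hg couple is the cathode, so E°_cell = 0.85 V; n = 2.
[H⁺] = 10^(−1.95) = 0.011 M, and Q = [H⁺]^2 / ([Hg²⁺]·P(H₂)) = 0.126.
E = E° − (0.0592/2) log Q = 0.85 − (0.0592/2)(-0.900) = 0.877 V.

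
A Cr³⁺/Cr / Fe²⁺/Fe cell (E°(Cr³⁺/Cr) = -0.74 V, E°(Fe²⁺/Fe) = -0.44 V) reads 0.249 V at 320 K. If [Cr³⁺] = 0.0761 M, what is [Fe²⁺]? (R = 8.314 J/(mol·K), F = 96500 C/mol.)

0.0044 M

From the Nernst equation, ln Q = nF(E° − E)/RT = 6×96500×(0.30 − 0.249)/(8.314×320) = 11.099, so Q = 6.61 × 10^4.
With Q = [Cr³⁺]^2/[Fe²⁺]^3 and the known concentrations, [Fe²⁺]^3 in the denominator gives [Fe²⁺] = 0.0044 M.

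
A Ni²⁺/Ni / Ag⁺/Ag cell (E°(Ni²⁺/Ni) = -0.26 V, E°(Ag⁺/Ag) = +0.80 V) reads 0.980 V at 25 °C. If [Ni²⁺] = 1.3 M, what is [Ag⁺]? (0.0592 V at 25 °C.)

0.051 M

From the Nernst equation, log Q = n(E° − E)/0.0592 = 2(1.06 − 0.980)/0.0592 = 2.703, so Q = 504.
With Q = [Ni²⁺]/[Ag⁺]^2 and the known concentrations, [Ag⁺]^2 in the denominator gives [Ag⁺] = 0.051 M.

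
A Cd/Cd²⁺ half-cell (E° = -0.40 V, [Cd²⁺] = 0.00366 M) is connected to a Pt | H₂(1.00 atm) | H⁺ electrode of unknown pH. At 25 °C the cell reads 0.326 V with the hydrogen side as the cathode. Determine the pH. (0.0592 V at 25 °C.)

E°_cell = 0.40 V and n = 2.
log Q = n(E° − E)/0.0592 = 2×(0.40 − 0.326)/0.0592 = 2.500.
With Q = [Cd²⁺]·P(H₂) / [H⁺]^2, solving for [H⁺] gives log[H⁺] = -2.468, so pH = 2.47.

pH = 2.47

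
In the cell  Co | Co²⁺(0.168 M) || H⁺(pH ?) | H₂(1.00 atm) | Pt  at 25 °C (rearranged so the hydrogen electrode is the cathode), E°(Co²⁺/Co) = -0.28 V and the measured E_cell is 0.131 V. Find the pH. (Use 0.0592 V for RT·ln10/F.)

E°_cell = 0.28 V and n = 2.
log Q = n(E° − E)/0.0592 = 2×(0.28 − 0.131)/0.0592 = 5.034.
With Q = [Co²⁺]·P(H₂) / [H⁺]^2, solving for [H⁺] gives log[H⁺] = -2.904, so pH = 2.90.

pH = 2.90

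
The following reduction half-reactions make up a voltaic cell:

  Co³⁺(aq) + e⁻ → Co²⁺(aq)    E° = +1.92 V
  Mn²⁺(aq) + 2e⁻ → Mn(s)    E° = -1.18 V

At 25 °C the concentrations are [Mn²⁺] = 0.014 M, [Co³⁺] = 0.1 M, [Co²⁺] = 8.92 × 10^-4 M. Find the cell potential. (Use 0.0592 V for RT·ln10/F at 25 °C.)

The Co³⁺/Co²⁺ couple has the higher reduction potential and acts as the cathode, so E°_cell = +1.92 − (-1.18) = 3.10 V.
Balancing electrons gives n = 2; the reaction quotient is Q = [Mn²⁺]·[Co²⁺]^2/[Co³⁺]^2 = 1.11 × 10^-6.
At 25 °C, E = E° − (0.0592/n) log Q = 3.10 − (0.0592/2)(-5.953) = 3.100 + 0.176 = 3.276 V.

3.28 V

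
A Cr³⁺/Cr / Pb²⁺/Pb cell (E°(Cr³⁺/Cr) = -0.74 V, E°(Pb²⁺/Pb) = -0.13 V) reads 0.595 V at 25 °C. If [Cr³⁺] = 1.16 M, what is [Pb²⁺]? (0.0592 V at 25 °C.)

From the Nernst equation, log Q = n(E° − E)/0.0592 = 6(0.61 − 0.595)/0.0592 = 1.520, so Q = 33.1.
With Q = [Cr³⁺]^2/[Pb²⁺]^3 and the known concentrations, [Pb²⁺]^3 in the denominator gives [Pb²⁺] = 0.34 M.

0.34 M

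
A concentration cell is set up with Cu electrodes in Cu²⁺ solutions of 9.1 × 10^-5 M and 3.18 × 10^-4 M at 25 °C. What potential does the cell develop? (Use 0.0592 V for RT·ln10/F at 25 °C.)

Both half-cells are Cu²⁺/Cu, so E°_cell = 0. The concentrated side is the cathode; the cell reaction moves Cu²⁺ from high to low concentration with n = 2.
Q = [Cu²⁺]_dilute/[Cu²⁺]_conc = 9.1 × 10^-5/3.18 × 10^-4 = 0.286.
E = 0 − (0.0592/2) log Q = −(0.0592/2)(-0.543) = 0.0161 V.

0.016 V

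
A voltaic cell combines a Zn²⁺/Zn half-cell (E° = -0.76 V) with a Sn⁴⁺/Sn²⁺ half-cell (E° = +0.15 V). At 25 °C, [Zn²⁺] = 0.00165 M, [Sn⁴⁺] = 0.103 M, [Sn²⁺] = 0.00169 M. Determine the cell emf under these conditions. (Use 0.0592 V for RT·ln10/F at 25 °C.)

The Sn⁴⁺/Sn²⁺ couple has the higher reduction potential and acts as the cathode, so E°_cell = +0.15 − (-0.76) = 0.91 V.
Balancing electrons gives n = 2; the reaction quotient is Q = [Zn²⁺]·[Sn²⁺]/[Sn⁴⁺] = 2.71 × 10^-5.
At 25 °C, E = E° − (0.0592/n) log Q = 0.91 − (0.0592/2)(-4.567) = 0.910 + 0.135 = 1.045 V.

1.05 V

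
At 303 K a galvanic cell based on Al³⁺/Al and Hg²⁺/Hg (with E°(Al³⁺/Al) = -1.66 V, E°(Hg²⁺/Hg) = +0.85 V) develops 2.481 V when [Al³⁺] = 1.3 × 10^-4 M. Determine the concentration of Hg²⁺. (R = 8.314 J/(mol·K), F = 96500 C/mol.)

2.8 × 10^-4 M

From the Nernst equation, ln Q = nF(E° − E)/RT = 6×96500×(2.51 − 2.481)/(8.314×303) = 6.665, so Q = 785.
With Q = [Al³⁺]^2/[Hg²⁺]^3 and the known concentrations, [Hg²⁺]^3 in the denominator gives [Hg²⁺] = 2.8 × 10^-4 M.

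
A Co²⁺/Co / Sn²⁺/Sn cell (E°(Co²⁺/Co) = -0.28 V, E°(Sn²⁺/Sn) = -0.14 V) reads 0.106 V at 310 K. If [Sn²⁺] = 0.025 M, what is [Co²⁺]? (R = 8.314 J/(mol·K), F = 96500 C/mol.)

0.32 M

From the Nernst equation, ln Q = nF(E° − E)/RT = 2×96500×(0.14 − 0.106)/(8.314×310) = 2.546, so Q = 12.8.
With Q = [Co²⁺]/[Sn²⁺] and the known concentrations, [Co²⁺] in the numerator gives [Co²⁺] = 0.32 M.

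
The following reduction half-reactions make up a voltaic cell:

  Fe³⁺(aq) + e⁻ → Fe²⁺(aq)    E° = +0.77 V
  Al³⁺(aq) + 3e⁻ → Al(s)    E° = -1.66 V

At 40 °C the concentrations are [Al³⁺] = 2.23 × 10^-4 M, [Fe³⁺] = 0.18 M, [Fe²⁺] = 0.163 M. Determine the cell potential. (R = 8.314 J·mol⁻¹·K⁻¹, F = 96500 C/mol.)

The Fe³⁺/Fe²⁺ couple has the higher reduction potential and acts as the cathode, so E°_cell = +0.77 − (-1.66) = 2.43 V.
Balancing electrons gives n = 3; the reaction quotient is Q = [Al³⁺]·[Fe²⁺]^3/[Fe³⁺]^3 = 1.66 × 10^-4.
E = E° − (RT/nF) ln Q = 2.43 − (8.314×313)/(3×96500) × (-8.706) = 2.430 + 0.078 = 2.508 V.

2.51 V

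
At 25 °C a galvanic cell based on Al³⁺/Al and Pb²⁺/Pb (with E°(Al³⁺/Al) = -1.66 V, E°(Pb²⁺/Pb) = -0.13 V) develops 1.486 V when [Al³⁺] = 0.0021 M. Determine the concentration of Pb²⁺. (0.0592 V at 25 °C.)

5.3 × 10^-4 M

From the Nernst equation, log Q = n(E° − E)/0.0592 = 6(1.53 − 1.486)/0.0592 = 4.459, so Q = 2.88 × 10^4.
With Q = [Al³⁺]^2/[Pb²⁺]^3 and the known concentrations, [Pb²⁺]^3 in the denominator gives [Pb²⁺] = 5.3 × 10^-4 M.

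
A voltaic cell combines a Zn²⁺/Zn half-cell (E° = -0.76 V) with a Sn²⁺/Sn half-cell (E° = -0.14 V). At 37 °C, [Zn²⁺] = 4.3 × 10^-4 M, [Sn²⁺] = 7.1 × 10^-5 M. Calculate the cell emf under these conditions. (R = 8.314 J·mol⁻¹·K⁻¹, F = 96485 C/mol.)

The Sn²⁺/Sn couple has the higher reduction potential and acts as the cathode, so E°_cell = -0.14 − (-0.76) = 0.62 V.
Balancing electrons gives n = 2; the reaction quotient is Q = [Zn²⁺]/[Sn²⁺] = 6.06.
E = E° − (RT/nF) ln Q = 0.62 − (8.314×310)/(2×96485) × (1.801) = 0.620 − 0.024 = 0.596 V.

0.596 V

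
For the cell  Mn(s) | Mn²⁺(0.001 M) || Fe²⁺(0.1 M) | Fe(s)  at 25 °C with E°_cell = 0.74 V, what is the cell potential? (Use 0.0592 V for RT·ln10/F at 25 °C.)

0.799 V

Balancing electrons gives n = 2; the reaction quotient is Q = [Mn²⁺]/[Fe²⁺] = 0.0100.
At 25 °C, E = E° − (0.0592/n) log Q = 0.74 − (0.0592/2)(-2.000) = 0.740 + 0.059 = 0.799 V.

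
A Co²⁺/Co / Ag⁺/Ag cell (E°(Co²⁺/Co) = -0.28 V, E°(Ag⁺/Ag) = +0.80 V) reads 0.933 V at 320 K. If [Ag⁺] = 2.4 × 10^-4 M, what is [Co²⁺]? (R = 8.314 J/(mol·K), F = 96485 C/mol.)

0.0025 M

From the Nernst equation, ln Q = nF(E° − E)/RT = 2×96485×(1.08 − 0.933)/(8.314×320) = 10.662, so Q = 4.27 × 10^4.
With Q = [Co²⁺]/[Ag⁺]^2 and the known concentrations, [Co²⁺] in the numerator gives [Co²⁺] = 0.0025 M.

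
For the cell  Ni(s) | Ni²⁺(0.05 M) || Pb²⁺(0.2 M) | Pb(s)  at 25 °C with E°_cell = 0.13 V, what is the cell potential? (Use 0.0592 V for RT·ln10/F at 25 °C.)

0.148 V

Balancing electrons gives n = 2; the reaction quotient is Q = [Ni²⁺]/[Pb²⁺] = 0.250.
At 25 °C, E = E° − (0.0592/n) log Q = 0.13 − (0.0592/2)(-0.602) = 0.130 + 0.018 = 0.148 V.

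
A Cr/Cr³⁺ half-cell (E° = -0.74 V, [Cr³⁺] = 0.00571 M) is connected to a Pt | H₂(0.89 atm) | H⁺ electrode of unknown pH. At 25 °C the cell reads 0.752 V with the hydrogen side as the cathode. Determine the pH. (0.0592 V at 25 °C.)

pH = 0.57

E°_cell = 0.74 V and n = 6.
log Q = n(E° − E)/0.0592 = 6×(0.74 − 0.752)/0.0592 = -1.216.
With Q = [Cr³⁺]^2·P(H₂)^3 / [H⁺]^6, solving for [H⁺] gives log[H⁺] = -0.570, so pH = 0.57.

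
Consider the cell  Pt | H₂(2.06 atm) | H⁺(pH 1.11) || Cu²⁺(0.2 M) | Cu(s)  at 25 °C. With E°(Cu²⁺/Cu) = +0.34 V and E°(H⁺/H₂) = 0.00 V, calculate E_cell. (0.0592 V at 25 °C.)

0.39 V

The Cu²⁺/Cu couple is the cathode, so E°_cell = 0.34 V; n = 2.
[H⁺] = 10^(−1.11) = 0.078 M, and Q = [H⁺]^2 / ([Cu²⁺]·P(H₂)) = 0.0146.
E = E° − (0.0592/2) log Q = 0.34 − (0.0592/2)(-1.835) = 0.394 V.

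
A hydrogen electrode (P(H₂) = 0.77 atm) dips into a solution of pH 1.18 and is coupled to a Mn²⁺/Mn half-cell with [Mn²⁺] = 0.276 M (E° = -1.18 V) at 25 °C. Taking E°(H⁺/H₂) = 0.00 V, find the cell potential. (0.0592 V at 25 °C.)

1.13 V

The hydrogen couple is the cathode, so E°_cell = 1.18 V; n = 2.
[H⁺] = 10^(−1.18) = 0.066 M, and Q = [Mn²⁺]·P(H₂) / [H⁺]^2 = 48.7.
E = E° − (0.0592/2) log Q = 1.18 − (0.0592/2)(1.687) = 1.130 V.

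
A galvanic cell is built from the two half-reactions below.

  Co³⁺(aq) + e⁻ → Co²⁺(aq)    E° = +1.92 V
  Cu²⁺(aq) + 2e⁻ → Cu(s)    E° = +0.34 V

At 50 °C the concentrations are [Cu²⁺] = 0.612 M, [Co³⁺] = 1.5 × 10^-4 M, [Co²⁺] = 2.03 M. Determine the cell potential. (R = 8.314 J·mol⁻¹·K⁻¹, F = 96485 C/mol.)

1.32 V

The Co³⁺/Co²⁺ couple has the higher reduction potential and acts as the cathode, so E°_cell = +1.92 − (+0.34) = 1.58 V.
Balancing electrons gives n = 2; the reaction quotient is Q = [Cu²⁺]·[Co²⁺]^2/[Co³⁺]^2 = 1.12 × 10^8.
E = E° − (RT/nF) ln Q = 1.58 − (8.314×323)/(2×96485) × (18.535) = 1.580 − 0.258 = 1.322 V.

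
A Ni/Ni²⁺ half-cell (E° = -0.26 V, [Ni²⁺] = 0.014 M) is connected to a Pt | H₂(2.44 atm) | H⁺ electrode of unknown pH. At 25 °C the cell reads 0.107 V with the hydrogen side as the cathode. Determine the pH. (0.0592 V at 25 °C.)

E°_cell = 0.26 V and n = 2.
log Q = n(E° − E)/0.0592 = 2×(0.26 − 0.107)/0.0592 = 5.169.
With Q = [Ni²⁺]·P(H₂) / [H⁺]^2, solving for [H⁺] gives log[H⁺] = -3.318, so pH = 3.32.

pH = 3.32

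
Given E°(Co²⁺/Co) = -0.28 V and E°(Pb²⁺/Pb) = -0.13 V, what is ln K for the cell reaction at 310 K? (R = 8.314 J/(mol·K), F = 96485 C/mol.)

E°_cell = -0.13 − (-0.28) = 0.15 V, with n = 2 electrons transferred.
At equilibrium E = 0, so the Nernst equation gives ln K = nFE°/RT = (2)(96485)(0.15)/((8.314)(310)) = 11.23.

ln K = 11.2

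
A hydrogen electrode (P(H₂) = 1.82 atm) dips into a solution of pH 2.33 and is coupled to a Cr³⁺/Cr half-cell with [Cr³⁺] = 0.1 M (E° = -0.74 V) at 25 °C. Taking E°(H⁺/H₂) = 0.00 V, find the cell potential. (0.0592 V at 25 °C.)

The hydrogen couple is the cathode, so E°_cell = 0.74 V; n = 6.
[H⁺] = 10^(−2.33) = 0.0047 M, and Q = [Cr³⁺]^2·P(H₂)^3 / [H⁺]^6 = 5.76 × 10^12.
E = E° − (0.0592/6) log Q = 0.74 − (0.0592/6)(12.760) = 0.614 V.

0.61 V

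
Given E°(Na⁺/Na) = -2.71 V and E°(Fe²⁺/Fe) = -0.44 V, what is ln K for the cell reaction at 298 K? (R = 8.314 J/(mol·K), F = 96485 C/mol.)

E°_cell = -0.44 − (-2.71) = 2.27 V, with n = 2 electrons transferred.
At equilibrium E = 0, so the Nernst equation gives ln K = nFE°/RT = (2)(96485)(2.27)/((8.314)(298)) = 176.80.

ln K = 176.8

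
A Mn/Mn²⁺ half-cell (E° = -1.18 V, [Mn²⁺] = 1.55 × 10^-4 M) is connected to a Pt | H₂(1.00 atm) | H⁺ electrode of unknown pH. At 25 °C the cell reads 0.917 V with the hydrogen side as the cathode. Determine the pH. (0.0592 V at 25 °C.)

E°_cell = 1.18 V and n = 2.
log Q = n(E° − E)/0.0592 = 2×(1.18 − 0.917)/0.0592 = 8.885.
With Q = [Mn²⁺]·P(H₂) / [H⁺]^2, solving for [H⁺] gives log[H⁺] = -6.347, so pH = 6.35.

pH = 6.35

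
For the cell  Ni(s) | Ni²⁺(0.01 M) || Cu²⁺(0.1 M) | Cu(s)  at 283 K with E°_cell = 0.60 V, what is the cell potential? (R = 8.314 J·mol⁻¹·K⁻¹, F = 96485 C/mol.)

Balancing electrons gives n = 2; the reaction quotient is Q = [Ni²⁺]/[Cu²⁺] = 0.100.
E = E° − (RT/nF) ln Q = 0.60 − (8.314×283)/(2×96485) × (-2.303) = 0.600 + 0.028 = 0.628 V.

0.628 V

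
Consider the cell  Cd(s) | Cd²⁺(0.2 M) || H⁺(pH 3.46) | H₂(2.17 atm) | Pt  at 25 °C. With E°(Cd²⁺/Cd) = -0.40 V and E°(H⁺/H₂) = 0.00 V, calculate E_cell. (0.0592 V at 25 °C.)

The hydrogen couple is the cathode, so E°_cell = 0.40 V; n = 2.
[H⁺] = 10^(−3.46) = 3.5 × 10^-4 M, and Q = [Cd²⁺]·P(H₂) / [H⁺]^2 = 3.61 × 10^6.
E = E° − (0.0592/2) log Q = 0.40 − (0.0592/2)(6.557) = 0.206 V.

0.21 V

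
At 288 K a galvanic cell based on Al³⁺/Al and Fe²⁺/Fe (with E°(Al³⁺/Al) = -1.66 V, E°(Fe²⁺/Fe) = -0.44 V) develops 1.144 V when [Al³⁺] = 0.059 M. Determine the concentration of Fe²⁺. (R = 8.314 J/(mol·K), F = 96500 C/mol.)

3.3 × 10^-4 M

From the Nernst equation, ln Q = nF(E° − E)/RT = 6×96500×(1.22 − 1.144)/(8.314×288) = 18.378, so Q = 9.58 × 10^7.
With Q = [Al³⁺]^2/[Fe²⁺]^3 and the known concentrations, [Fe²⁺]^3 in the denominator gives [Fe²⁺] = 3.3 × 10^-4 M.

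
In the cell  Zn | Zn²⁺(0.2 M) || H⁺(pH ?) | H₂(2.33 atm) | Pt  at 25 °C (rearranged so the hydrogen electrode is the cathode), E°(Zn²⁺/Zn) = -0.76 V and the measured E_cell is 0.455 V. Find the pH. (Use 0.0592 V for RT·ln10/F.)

E°_cell = 0.76 V and n = 2.
log Q = n(E° − E)/0.0592 = 2×(0.76 − 0.455)/0.0592 = 10.304.
With Q = [Zn²⁺]·P(H₂) / [H⁺]^2, solving for [H⁺] gives log[H⁺] = -5.318, so pH = 5.32.

pH = 5.32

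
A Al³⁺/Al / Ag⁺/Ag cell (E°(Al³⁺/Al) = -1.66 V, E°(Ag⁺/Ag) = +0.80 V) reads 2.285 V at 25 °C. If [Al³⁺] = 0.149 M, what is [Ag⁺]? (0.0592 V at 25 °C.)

From the Nernst equation, log Q = n(E° − E)/0.0592 = 3(2.46 − 2.285)/0.0592 = 8.868, so Q = 7.38 × 10^8.
With Q = [Al³⁺]/[Ag⁺]^3 and the known concentrations, [Ag⁺]^3 in the denominator gives [Ag⁺] = 5.9 × 10^-4 M.

5.9 × 10^-4 M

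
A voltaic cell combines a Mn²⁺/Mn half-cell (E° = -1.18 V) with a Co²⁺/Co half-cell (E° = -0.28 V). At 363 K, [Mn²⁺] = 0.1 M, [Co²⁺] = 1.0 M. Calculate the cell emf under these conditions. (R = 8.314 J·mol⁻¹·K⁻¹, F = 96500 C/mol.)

The Co²⁺/Co couple has the higher reduction potential and acts as the cathode, so E°_cell = -0.28 − (-1.18) = 0.90 V.
Balancing electrons gives n = 2; the reaction quotient is Q = [Mn²⁺]/[Co²⁺] = 0.100.
E = E° − (RT/nF) ln Q = 0.90 − (8.314×363)/(2×96500) × (-2.303) = 0.900 + 0.036 = 0.936 V.

0.936 V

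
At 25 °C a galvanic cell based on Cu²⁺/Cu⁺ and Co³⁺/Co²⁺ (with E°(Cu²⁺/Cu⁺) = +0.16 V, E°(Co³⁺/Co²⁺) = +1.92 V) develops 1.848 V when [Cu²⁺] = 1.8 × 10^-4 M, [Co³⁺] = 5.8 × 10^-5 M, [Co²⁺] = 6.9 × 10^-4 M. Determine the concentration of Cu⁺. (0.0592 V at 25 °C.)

From the Nernst equation, log Q = n(E° − E)/0.0592 = 1(1.76 − 1.848)/0.0592 = -1.486, so Q = 0.0326.
With Q = [Cu²⁺]·[Co²⁺]/([Cu⁺]·[Co³⁺]) and the known concentrations, [Cu⁺] in the denominator gives [Cu⁺] = 0.066 M.

0.066 M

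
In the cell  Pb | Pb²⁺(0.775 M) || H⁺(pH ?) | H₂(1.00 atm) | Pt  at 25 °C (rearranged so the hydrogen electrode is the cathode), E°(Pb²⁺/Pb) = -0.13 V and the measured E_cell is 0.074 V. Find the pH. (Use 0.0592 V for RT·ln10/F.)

pH = 1.00

E°_cell = 0.13 V and n = 2.
log Q = n(E° − E)/0.0592 = 2×(0.13 − 0.074)/0.0592 = 1.892.
With Q = [Pb²⁺]·P(H₂) / [H⁺]^2, solving for [H⁺] gives log[H⁺] = -1.001, so pH = 1.00.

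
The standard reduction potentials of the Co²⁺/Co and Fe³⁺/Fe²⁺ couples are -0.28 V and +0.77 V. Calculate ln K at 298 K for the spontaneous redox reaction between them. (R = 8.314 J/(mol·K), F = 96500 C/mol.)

ln K = 81.8

E°_cell = +0.77 − (-0.28) = 1.05 V, with n = 2 electrons transferred.
At equilibrium E = 0, so the Nernst equation gives ln K = nFE°/RT = (2)(96500)(1.05)/((8.314)(298)) = 81.79.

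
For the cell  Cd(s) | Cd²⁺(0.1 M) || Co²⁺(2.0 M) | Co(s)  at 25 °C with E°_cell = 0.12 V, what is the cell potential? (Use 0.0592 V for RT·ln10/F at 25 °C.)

0.159 V

Balancing electrons gives n = 2; the reaction quotient is Q = [Cd²⁺]/[Co²⁺] = 0.0500.
At 25 °C, E = E° − (0.0592/n) log Q = 0.12 − (0.0592/2)(-1.301) = 0.120 + 0.039 = 0.159 V.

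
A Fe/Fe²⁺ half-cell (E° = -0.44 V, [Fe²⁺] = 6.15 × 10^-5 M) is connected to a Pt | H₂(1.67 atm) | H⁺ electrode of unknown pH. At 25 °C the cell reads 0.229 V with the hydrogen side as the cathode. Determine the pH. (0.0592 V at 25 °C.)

E°_cell = 0.44 V and n = 2.
log Q = n(E° − E)/0.0592 = 2×(0.44 − 0.229)/0.0592 = 7.128.
With Q = [Fe²⁺]·P(H₂) / [H⁺]^2, solving for [H⁺] gives log[H⁺] = -5.558, so pH = 5.56.

pH = 5.56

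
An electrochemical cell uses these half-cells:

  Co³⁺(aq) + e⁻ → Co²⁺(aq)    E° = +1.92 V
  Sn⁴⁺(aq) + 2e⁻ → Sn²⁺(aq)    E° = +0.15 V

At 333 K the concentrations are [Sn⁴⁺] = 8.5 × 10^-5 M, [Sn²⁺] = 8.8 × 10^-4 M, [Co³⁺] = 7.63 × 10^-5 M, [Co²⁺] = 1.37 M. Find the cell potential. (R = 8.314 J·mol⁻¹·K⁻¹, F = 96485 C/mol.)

1.52 V

The Co³⁺/Co²⁺ couple has the higher reduction potential and acts as the cathode, so E°_cell = +1.92 − (+0.15) = 1.77 V.
Balancing electrons gives n = 2; the reaction quotient is Q = [Sn⁴⁺]·[Co²⁺]^2/([Sn²⁺]·[Co³⁺]^2) = 3.11 × 10^7.
E = E° − (RT/nF) ln Q = 1.77 − (8.314×333)/(2×96485) × (17.254) = 1.770 − 0.248 = 1.522 V.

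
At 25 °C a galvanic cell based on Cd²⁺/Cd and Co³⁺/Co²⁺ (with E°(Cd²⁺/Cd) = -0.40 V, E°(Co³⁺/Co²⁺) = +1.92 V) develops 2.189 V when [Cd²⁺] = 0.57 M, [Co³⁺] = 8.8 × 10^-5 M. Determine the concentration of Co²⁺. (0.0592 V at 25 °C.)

0.019 M

From the Nernst equation, log Q = n(E° − E)/0.0592 = 2(2.32 − 2.189)/0.0592 = 4.426, so Q = 2.66 × 10^4.
With Q = [Cd²⁺]·[Co²⁺]^2/[Co³⁺]^2 and the known concentrations, [Co²⁺]^2 in the numerator gives [Co²⁺] = 0.019 M.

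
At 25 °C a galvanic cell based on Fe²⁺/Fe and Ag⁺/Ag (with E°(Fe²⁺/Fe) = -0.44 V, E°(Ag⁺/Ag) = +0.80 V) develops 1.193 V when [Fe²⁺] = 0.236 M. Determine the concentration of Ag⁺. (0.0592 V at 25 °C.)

0.078 M

From the Nernst equation, log Q = n(E° − E)/0.0592 = 2(1.24 − 1.193)/0.0592 = 1.588, so Q = 38.7.
With Q = [Fe²⁺]/[Ag⁺]^2 and the known concentrations, [Ag⁺]^2 in the denominator gives [Ag⁺] = 0.078 M.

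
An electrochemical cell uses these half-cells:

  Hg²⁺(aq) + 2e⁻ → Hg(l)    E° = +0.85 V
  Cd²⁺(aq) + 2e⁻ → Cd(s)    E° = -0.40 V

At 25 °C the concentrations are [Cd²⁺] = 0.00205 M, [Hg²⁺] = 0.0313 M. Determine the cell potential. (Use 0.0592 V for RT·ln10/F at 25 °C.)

The Hg²⁺/Hg couple has the higher reduction potential and acts as the cathode, so E°_cell = +0.85 − (-0.40) = 1.25 V.
Balancing electrons gives n = 2; the reaction quotient is Q = [Cd²⁺]/[Hg²⁺] = 0.0655.
At 25 °C, E = E° − (0.0592/n) log Q = 1.25 − (0.0592/2)(-1.184) = 1.250 + 0.035 = 1.285 V.

1.29 V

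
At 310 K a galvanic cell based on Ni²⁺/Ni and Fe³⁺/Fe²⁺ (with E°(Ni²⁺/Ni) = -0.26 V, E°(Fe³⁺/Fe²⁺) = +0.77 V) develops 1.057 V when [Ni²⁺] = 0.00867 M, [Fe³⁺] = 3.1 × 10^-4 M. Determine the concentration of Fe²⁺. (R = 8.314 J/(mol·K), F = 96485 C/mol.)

0.0012 M

From the Nernst equation, ln Q = nF(E° − E)/RT = 2×96485×(1.03 − 1.057)/(8.314×310) = -2.022, so Q = 0.132.
With Q = [Ni²⁺]·[Fe²⁺]^2/[Fe³⁺]^2 and the known concentrations, [Fe²⁺]^2 in the numerator gives [Fe²⁺] = 0.0012 M.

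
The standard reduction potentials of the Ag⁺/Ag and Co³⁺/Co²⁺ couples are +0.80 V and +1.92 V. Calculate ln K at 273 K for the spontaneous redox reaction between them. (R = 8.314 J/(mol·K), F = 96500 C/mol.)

ln K = 47.6

E°_cell = +1.92 − (+0.80) = 1.12 V, with n = 1 electron transferred.
At equilibrium E = 0, so the Nernst equation gives ln K = nFE°/RT = (1)(96500)(1.12)/((8.314)(273)) = 47.62.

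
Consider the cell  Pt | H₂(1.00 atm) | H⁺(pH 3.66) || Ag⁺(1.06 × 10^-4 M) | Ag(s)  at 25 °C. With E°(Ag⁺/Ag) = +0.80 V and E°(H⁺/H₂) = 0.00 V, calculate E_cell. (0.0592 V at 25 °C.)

0.78 V

The Ag⁺/Ag couple is the cathode, so E°_cell = 0.80 V; n = 2.
[H⁺] = 10^(−3.66) = 2.2 × 10^-4 M, and Q = [H⁺]^2 / ([Ag⁺]^2·P(H₂)) = 4.26.
E = E° − (0.0592/2) log Q = 0.80 − (0.0592/2)(0.629) = 0.781 V.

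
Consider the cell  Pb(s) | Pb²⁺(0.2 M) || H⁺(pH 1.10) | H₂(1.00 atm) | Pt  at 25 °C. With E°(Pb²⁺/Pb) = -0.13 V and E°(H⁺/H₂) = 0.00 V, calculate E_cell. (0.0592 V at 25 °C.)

0.086 V

The hydrogen couple is the cathode, so E°_cell = 0.13 V; n = 2.
[H⁺] = 10^(−1.10) = 0.079 M, and Q = [Pb²⁺]·P(H₂) / [H⁺]^2 = 31.7.
E = E° − (0.0592/2) log Q = 0.13 − (0.0592/2)(1.501) = 0.086 V.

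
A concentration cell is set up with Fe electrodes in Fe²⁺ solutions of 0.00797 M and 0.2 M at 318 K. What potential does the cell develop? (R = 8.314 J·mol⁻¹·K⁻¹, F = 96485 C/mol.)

Both half-cells are Fe²⁺/Fe, so E°_cell = 0. The concentrated side is the cathode; the cell reaction moves Fe²⁺ from high to low concentration with n = 2.
Q = [Fe²⁺]_dilute/[Fe²⁺]_conc = 0.00797/0.2 = 0.0398.
E = 0 − (RT/nF) ln Q = −((8.314×318)/(2×96485))(-3.223) = 0.0442 V.

0.044 V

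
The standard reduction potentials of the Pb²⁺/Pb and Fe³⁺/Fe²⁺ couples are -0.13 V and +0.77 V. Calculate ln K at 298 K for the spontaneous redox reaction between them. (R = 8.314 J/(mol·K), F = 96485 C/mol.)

ln K = 70.1

E°_cell = +0.77 − (-0.13) = 0.90 V, with n = 2 electrons transferred.
At equilibrium E = 0, so the Nernst equation gives ln K = nFE°/RT = (2)(96485)(0.90)/((8.314)(298)) = 70.10.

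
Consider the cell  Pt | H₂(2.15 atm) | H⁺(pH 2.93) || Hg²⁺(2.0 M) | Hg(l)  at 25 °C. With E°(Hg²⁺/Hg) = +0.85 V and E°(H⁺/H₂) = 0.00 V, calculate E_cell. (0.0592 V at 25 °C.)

The Hg²⁺/Hg couple is the cathode, so E°_cell = 0.85 V; n = 2.
[H⁺] = 10^(−2.93) = 0.0012 M, and Q = [H⁺]^2 / ([Hg²⁺]·P(H₂)) = 3.21 × 10^-7.
E = E° − (0.0592/2) log Q = 0.85 − (0.0592/2)(-6.493) = 1.042 V.

1.04 V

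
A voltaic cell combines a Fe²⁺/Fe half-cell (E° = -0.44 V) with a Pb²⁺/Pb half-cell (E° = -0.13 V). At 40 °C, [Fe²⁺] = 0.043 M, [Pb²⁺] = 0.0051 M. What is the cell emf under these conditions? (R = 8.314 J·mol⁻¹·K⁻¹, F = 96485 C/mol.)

0.281 V

The Pb²⁺/Pb couple has the higher reduction potential and acts as the cathode, so E°_cell = -0.13 − (-0.44) = 0.31 V.
Balancing electrons gives n = 2; the reaction quotient is Q = [Fe²⁺]/[Pb²⁺] = 8.43.
E = E° − (RT/nF) ln Q = 0.31 − (8.314×313)/(2×96485) × (2.132) = 0.310 − 0.029 = 0.281 V.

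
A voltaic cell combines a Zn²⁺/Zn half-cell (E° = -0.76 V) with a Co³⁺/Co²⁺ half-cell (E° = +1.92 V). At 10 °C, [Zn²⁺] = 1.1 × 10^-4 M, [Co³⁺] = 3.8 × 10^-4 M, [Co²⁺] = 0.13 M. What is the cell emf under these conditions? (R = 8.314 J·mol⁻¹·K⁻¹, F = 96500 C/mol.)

2.65 V

The Co³⁺/Co²⁺ couple has the higher reduction potential and acts as the cathode, so E°_cell = +1.92 − (-0.76) = 2.68 V.
Balancing electrons gives n = 2; the reaction quotient is Q = [Zn²⁺]·[Co²⁺]^2/[Co³⁺]^2 = 12.9.
E = E° − (RT/nF) ln Q = 2.68 − (8.314×283)/(2×96500) × (2.555) = 2.680 − 0.031 = 2.649 V.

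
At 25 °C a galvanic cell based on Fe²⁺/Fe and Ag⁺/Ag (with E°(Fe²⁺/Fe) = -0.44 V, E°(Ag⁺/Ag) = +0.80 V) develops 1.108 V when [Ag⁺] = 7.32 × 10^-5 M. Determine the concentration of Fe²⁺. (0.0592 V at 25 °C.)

From the Nernst equation, log Q = n(E° − E)/0.0592 = 2(1.24 − 1.108)/0.0592 = 4.459, so Q = 2.88 × 10^4.
With Q = [Fe²⁺]/[Ag⁺]^2 and the known concentrations, [Fe²⁺] in the numerator gives [Fe²⁺] = 1.5 × 10^-4 M.

1.5 × 10^-4 M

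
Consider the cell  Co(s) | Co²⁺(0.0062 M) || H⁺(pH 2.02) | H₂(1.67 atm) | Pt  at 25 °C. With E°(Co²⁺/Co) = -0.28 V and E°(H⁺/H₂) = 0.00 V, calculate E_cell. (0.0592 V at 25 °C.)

The hydrogen couple is the cathode, so E°_cell = 0.28 V; n = 2.
[H⁺] = 10^(−2.02) = 0.0095 M, and Q = [Co²⁺]·P(H₂) / [H⁺]^2 = 114.
E = E° − (0.0592/2) log Q = 0.28 − (0.0592/2)(2.055) = 0.219 V.

0.22 V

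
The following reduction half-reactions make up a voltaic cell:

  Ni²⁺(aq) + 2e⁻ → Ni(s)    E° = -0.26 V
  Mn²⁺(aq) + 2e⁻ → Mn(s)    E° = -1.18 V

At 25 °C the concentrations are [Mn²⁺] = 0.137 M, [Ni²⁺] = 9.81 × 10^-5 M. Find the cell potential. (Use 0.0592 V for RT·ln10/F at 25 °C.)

0.827 V

The Ni²⁺/Ni couple has the higher reduction potential and acts as the cathode, so E°_cell = -0.26 − (-1.18) = 0.92 V.
Balancing electrons gives n = 2; the reaction quotient is Q = [Mn²⁺]/[Ni²⁺] = 1400.
At 25 °C, E = E° − (0.0592/n) log Q = 0.92 − (0.0592/2)(3.145) = 0.920 − 0.093 = 0.827 V.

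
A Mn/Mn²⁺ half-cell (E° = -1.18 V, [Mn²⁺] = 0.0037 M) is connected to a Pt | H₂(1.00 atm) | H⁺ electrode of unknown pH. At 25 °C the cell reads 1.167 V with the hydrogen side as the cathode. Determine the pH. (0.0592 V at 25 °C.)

E°_cell = 1.18 V and n = 2.
log Q = n(E° − E)/0.0592 = 2×(1.18 − 1.167)/0.0592 = 0.439.
With Q = [Mn²⁺]·P(H₂) / [H⁺]^2, solving for [H⁺] gives log[H⁺] = -1.435, so pH = 1.44.

pH = 1.44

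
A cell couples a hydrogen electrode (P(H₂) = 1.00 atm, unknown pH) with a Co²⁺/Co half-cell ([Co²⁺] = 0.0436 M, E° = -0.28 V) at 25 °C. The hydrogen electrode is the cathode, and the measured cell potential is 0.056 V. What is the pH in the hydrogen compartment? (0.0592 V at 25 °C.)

pH = 4.46

E°_cell = 0.28 V and n = 2.
log Q = n(E° − E)/0.0592 = 2×(0.28 − 0.056)/0.0592 = 7.568.
With Q = [Co²⁺]·P(H₂) / [H⁺]^2, solving for [H⁺] gives log[H⁺] = -4.464, so pH = 4.46.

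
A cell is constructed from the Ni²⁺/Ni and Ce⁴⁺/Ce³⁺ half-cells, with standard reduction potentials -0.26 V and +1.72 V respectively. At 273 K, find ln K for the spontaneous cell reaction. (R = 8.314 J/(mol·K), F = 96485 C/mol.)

E°_cell = +1.72 − (-0.26) = 1.98 V, with n = 2 electrons transferred.
At equilibrium E = 0, so the Nernst equation gives ln K = nFE°/RT = (2)(96485)(1.98)/((8.314)(273)) = 168.34.

ln K = 168.3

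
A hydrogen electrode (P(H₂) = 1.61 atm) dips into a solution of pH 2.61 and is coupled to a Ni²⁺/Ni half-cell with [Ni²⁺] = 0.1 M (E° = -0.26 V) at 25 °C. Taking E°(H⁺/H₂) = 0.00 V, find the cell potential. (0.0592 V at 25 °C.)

0.13 V

The hydrogen couple is the cathode, so E°_cell = 0.26 V; n = 2.
[H⁺] = 10^(−2.61) = 0.0025 M, and Q = [Ni²⁺]·P(H₂) / [H⁺]^2 = 2.67 × 10^4.
E = E° − (0.0592/2) log Q = 0.26 − (0.0592/2)(4.427) = 0.129 V.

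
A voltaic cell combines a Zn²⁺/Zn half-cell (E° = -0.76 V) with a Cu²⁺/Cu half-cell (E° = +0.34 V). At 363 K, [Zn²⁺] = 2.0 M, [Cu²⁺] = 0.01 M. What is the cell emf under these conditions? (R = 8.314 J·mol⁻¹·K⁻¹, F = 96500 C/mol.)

1.02 V

The Cu²⁺/Cu couple has the higher reduction potential and acts as the cathode, so E°_cell = +0.34 − (-0.76) = 1.10 V.
Balancing electrons gives n = 2; the reaction quotient is Q = [Zn²⁺]/[Cu²⁺] = 200.
E = E° − (RT/nF) ln Q = 1.10 − (8.314×363)/(2×96500) × (5.298) = 1.100 − 0.083 = 1.017 V.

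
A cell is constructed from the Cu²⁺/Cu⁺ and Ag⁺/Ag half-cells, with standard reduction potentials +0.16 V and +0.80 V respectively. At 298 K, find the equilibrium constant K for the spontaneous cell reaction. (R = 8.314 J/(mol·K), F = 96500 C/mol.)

E°_cell = +0.80 − (+0.16) = 0.64 V, with n = 1 electron transferred.
At equilibrium E = 0, so the Nernst equation gives ln K = nFE°/RT = (1)(96500)(0.64)/((8.314)(298)) = 24.93.
K = e^24.93 = 6.7 × 10^10.

6.7 × 10^10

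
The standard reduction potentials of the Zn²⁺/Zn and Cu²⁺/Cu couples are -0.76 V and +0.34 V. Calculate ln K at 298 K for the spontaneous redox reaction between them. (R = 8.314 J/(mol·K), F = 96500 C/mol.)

E°_cell = +0.34 − (-0.76) = 1.10 V, with n = 2 electrons transferred.
At equilibrium E = 0, so the Nernst equation gives ln K = nFE°/RT = (2)(96500)(1.10)/((8.314)(298)) = 85.69.

ln K = 85.7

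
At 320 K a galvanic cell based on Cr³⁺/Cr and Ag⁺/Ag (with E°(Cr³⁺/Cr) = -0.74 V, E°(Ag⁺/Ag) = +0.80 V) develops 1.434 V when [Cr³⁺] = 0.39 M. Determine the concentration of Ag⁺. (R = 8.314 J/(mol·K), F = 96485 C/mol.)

From the Nernst equation, ln Q = nF(E° − E)/RT = 3×96485×(1.54 − 1.434)/(8.314×320) = 11.533, so Q = 1.02 × 10^5.
With Q = [Cr³⁺]/[Ag⁺]^3 and the known concentrations, [Ag⁺]^3 in the denominator gives [Ag⁺] = 0.016 M.

0.016 M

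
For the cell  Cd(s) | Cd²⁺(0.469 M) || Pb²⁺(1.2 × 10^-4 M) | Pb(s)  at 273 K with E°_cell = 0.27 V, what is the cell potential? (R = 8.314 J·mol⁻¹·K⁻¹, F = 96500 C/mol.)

0.173 V

Balancing electrons gives n = 2; the reaction quotient is Q = [Cd²⁺]/[Pb²⁺] = 3910.
E = E° − (RT/nF) ln Q = 0.27 − (8.314×273)/(2×96500) × (8.271) = 0.270 − 0.097 = 0.173 V.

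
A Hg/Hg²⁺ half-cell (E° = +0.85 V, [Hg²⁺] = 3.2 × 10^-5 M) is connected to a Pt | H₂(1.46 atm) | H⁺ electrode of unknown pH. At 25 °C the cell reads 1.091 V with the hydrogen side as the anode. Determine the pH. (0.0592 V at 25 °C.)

E°_cell = 0.85 V and n = 2.
log Q = n(E° − E)/0.0592 = 2×(0.85 − 1.091)/0.0592 = -8.142.
With Q = [H⁺]^2 / ([Hg²⁺]·P(H₂)), solving for [H⁺] gives log[H⁺] = -6.236, so pH = 6.24.

pH = 6.24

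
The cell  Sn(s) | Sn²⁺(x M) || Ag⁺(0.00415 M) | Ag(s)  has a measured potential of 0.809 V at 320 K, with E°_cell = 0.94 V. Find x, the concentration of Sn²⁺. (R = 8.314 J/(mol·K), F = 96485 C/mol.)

From the Nernst equation, ln Q = nF(E° − E)/RT = 2×96485×(0.94 − 0.809)/(8.314×320) = 9.502, so Q = 1.34 × 10^4.
With Q = [Sn²⁺]/[Ag⁺]^2 and the known concentrations, [Sn²⁺] in the numerator gives [Sn²⁺] = 0.23 M.

0.23 M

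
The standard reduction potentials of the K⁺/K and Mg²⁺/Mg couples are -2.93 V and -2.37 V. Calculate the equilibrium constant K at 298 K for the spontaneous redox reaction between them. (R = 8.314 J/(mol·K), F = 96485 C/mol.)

E°_cell = -2.37 − (-2.93) = 0.56 V, with n = 2 electrons transferred.
At equilibrium E = 0, so the Nernst equation gives ln K = nFE°/RT = (2)(96485)(0.56)/((8.314)(298)) = 43.62.
K = e^43.62 = 8.8 × 10^18.

8.8 × 10^18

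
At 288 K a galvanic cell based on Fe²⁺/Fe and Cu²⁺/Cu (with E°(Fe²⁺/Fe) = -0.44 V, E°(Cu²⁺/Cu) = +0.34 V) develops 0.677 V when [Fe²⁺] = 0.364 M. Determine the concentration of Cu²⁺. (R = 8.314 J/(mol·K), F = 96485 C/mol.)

9 × 10^-5 M

From the Nernst equation, ln Q = nF(E° − E)/RT = 2×96485×(0.78 − 0.677)/(8.314×288) = 8.301, so Q = 4030.
With Q = [Fe²⁺]/[Cu²⁺] and the known concentrations, [Cu²⁺] in the denominator gives [Cu²⁺] = 9 × 10^-5 M.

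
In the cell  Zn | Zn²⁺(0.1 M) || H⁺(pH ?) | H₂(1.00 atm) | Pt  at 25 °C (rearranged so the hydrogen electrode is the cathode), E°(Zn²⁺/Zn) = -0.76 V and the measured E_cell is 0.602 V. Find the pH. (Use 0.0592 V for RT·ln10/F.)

E°_cell = 0.76 V and n = 2.
log Q = n(E° − E)/0.0592 = 2×(0.76 − 0.602)/0.0592 = 5.338.
With Q = [Zn²⁺]·P(H₂) / [H⁺]^2, solving for [H⁺] gives log[H⁺] = -3.169, so pH = 3.17.

pH = 3.17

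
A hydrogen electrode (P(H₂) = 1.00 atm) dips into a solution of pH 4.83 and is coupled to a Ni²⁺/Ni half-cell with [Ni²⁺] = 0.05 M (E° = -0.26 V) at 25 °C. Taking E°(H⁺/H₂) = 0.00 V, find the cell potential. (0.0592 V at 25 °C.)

The hydrogen couple is the cathode, so E°_cell = 0.26 V; n = 2.
[H⁺] = 10^(−4.83) = 1.5 × 10^-5 M, and Q = [Ni²⁺]·P(H₂) / [H⁺]^2 = 2.29 × 10^8.
E = E° − (0.0592/2) log Q = 0.26 − (0.0592/2)(8.359) = 0.013 V.

0.013 V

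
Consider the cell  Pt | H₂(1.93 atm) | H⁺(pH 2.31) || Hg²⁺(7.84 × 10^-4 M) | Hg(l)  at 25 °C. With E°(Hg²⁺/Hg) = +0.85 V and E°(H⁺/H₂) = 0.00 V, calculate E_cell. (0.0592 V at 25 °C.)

0.90 V

The Hg²⁺/Hg couple is the cathode, so E°_cell = 0.85 V; n = 2.
[H⁺] = 10^(−2.31) = 0.0049 M, and Q = [H⁺]^2 / ([Hg²⁺]·P(H₂)) = 0.0159.
E = E° − (0.0592/2) log Q = 0.85 − (0.0592/2)(-1.800) = 0.903 V.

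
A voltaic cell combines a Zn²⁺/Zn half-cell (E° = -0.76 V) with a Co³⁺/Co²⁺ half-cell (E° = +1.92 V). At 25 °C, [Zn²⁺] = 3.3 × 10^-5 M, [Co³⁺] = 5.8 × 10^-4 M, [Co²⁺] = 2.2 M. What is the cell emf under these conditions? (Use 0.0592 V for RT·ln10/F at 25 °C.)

The Co³⁺/Co²⁺ couple has the higher reduction potential and acts as the cathode, so E°_cell = +1.92 − (-0.76) = 2.68 V.
Balancing electrons gives n = 2; the reaction quotient is Q = [Zn²⁺]·[Co²⁺]^2/[Co³⁺]^2 = 475.
At 25 °C, E = E° − (0.0592/n) log Q = 2.68 − (0.0592/2)(2.677) = 2.680 − 0.079 = 2.601 V.

2.60 V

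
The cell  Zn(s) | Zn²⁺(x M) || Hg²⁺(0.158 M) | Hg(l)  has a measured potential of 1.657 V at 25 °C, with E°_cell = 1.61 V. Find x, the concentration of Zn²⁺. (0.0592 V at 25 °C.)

0.0041 M

From the Nernst equation, log Q = n(E° − E)/0.0592 = 2(1.61 − 1.657)/0.0592 = -1.588, so Q = 0.0258.
With Q = [Zn²⁺]/[Hg²⁺] and the known concentrations, [Zn²⁺] in the numerator gives [Zn²⁺] = 0.0041 M.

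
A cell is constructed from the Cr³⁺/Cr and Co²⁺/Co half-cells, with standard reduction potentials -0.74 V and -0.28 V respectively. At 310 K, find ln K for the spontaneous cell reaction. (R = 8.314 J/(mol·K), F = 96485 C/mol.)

ln K = 103.3

E°_cell = -0.28 − (-0.74) = 0.46 V, with n = 6 electrons transferred.
At equilibrium E = 0, so the Nernst equation gives ln K = nFE°/RT = (6)(96485)(0.46)/((8.314)(310)) = 103.32.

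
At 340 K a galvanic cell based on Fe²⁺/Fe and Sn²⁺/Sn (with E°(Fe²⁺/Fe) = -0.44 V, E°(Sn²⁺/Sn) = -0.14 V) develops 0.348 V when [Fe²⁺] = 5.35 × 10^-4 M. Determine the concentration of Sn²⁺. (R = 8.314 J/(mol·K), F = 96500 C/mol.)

0.014 M

From the Nernst equation, ln Q = nF(E° − E)/RT = 2×96500×(0.30 − 0.348)/(8.314×340) = -3.277, so Q = 0.0377.
With Q = [Fe²⁺]/[Sn²⁺] and the known concentrations, [Sn²⁺] in the denominator gives [Sn²⁺] = 0.014 M.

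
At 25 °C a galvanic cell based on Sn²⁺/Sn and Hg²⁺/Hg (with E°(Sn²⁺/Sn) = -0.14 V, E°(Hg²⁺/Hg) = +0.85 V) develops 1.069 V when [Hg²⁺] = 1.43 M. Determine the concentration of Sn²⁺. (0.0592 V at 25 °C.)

0.0031 M

From the Nernst equation, log Q = n(E° − E)/0.0592 = 2(0.99 − 1.069)/0.0592 = -2.669, so Q = 0.00214.
With Q = [Sn²⁺]/[Hg²⁺] and the known concentrations, [Sn²⁺] in the numerator gives [Sn²⁺] = 0.0031 M.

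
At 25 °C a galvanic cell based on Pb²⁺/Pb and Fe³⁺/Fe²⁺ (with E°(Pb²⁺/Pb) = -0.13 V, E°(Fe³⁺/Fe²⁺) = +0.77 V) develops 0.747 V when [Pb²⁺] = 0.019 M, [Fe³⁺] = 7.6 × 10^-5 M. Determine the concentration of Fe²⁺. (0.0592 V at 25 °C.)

From the Nernst equation, log Q = n(E° − E)/0.0592 = 2(0.90 − 0.747)/0.0592 = 5.169, so Q = 1.48 × 10^5.
With Q = [Pb²⁺]·[Fe²⁺]^2/[Fe³⁺]^2 and the known concentrations, [Fe²⁺]^2 in the numerator gives [Fe²⁺] = 0.21 M.

0.21 M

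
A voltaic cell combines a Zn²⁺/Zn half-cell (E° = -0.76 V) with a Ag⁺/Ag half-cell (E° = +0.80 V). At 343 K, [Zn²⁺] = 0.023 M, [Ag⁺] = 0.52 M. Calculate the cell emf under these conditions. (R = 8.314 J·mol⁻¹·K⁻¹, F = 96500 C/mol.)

1.60 V

The Ag⁺/Ag couple has the higher reduction potential and acts as the cathode, so E°_cell = +0.80 − (-0.76) = 1.56 V.
Balancing electrons gives n = 2; the reaction quotient is Q = [Zn²⁺]/[Ag⁺]^2 = 0.0851.
E = E° − (RT/nF) ln Q = 1.56 − (8.314×343)/(2×96500) × (-2.464) = 1.560 + 0.036 = 1.596 V.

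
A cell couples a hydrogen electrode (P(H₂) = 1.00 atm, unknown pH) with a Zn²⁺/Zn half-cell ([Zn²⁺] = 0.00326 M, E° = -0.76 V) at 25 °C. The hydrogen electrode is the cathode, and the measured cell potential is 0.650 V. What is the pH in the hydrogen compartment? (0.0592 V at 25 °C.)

pH = 3.10

E°_cell = 0.76 V and n = 2.
log Q = n(E° − E)/0.0592 = 2×(0.76 − 0.650)/0.0592 = 3.716.
With Q = [Zn²⁺]·P(H₂) / [H⁺]^2, solving for [H⁺] gives log[H⁺] = -3.101, so pH = 3.10.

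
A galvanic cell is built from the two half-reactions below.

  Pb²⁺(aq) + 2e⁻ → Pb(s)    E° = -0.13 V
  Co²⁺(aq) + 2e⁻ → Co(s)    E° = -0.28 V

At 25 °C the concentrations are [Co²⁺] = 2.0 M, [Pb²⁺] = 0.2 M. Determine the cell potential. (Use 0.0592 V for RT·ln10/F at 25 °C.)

The Pb²⁺/Pb couple has the higher reduction potential and acts as the cathode, so E°_cell = -0.13 − (-0.28) = 0.15 V.
Balancing electrons gives n = 2; the reaction quotient is Q = [Co²⁺]/[Pb²⁺] = 10.0.
At 25 °C, E = E° − (0.0592/n) log Q = 0.15 − (0.0592/2)(1.000) = 0.150 − 0.030 = 0.120 V.

0.120 V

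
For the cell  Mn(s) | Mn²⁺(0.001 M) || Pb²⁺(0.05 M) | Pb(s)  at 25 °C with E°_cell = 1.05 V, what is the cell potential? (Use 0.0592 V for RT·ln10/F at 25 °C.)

1.10 V

Balancing electrons gives n = 2; the reaction quotient is Q = [Mn²⁺]/[Pb²⁺] = 0.0200.
At 25 °C, E = E° − (0.0592/n) log Q = 1.05 − (0.0592/2)(-1.699) = 1.050 + 0.050 = 1.100 V.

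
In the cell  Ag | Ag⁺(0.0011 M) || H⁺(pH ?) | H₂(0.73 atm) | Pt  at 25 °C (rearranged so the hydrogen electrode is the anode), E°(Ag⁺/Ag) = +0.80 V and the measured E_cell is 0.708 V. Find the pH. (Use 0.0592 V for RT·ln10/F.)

E°_cell = 0.80 V and n = 2.
log Q = n(E° − E)/0.0592 = 2×(0.80 − 0.708)/0.0592 = 3.108.
With Q = [H⁺]^2 / ([Ag⁺]^2·P(H₂)), solving for [H⁺] gives log[H⁺] = -1.473, so pH = 1.47.

pH = 1.47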